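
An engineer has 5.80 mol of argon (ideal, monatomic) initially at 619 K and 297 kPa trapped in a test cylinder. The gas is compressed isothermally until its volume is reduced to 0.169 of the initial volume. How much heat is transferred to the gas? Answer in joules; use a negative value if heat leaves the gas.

-53100 J

V₁ = nRT₁/P₁ = 5.80×8.314×619/297 = 101 L.
Isothermal: T stays 619 K; PV = const ⇒ V₂ = 17.0 L, P₂ = 1760 kPa.
ΔU = 0 (ideal gas, T constant).
W = nRT ln(V₂/V₁) = 5.80×8.314×619×ln(0.169) = -53100 J.
Q = ΔU + W = -53100 J.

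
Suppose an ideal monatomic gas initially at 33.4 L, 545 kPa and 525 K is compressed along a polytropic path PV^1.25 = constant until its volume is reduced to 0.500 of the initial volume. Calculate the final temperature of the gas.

Polytropic n=1.25: T₂ = T₁(V₁/V₂)^(n−1) = 525×(2.00)^0.25 = 624 K; P₂ = P₁(V₁/V₂)^n = 1300 kPa.

624 K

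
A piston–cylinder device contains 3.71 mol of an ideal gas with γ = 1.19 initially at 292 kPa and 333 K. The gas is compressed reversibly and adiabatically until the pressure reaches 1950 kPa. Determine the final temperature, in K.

V₁ = nRT₁/P₁ = 3.71×8.314×333/292 = 35.2 L.
Adiabatic: T₂/T₁ = (P₂/P₁)^((γ−1)/γ) ⇒ T₂ = 333×(6.68)^0.160 = 451 K; V₂ = 7.13 L.

451 K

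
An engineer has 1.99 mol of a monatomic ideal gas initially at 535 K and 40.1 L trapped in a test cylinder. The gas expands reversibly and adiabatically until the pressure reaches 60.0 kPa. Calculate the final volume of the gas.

87.6 L

P₁ = nRT₁/V₁ = 1.99×8.314×535/40.1 = 221 kPa.
Adiabatic: T₂/T₁ = (P₂/P₁)^((γ−1)/γ) ⇒ T₂ = 535×(0.272)^0.400 = 318 K; V₂ = 87.6 L.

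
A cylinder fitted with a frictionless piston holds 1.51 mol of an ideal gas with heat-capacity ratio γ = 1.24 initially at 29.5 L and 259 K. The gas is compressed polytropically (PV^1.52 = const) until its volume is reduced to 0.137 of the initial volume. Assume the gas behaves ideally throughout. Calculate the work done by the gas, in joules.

-11300 J

P₁ = nRT₁/V₁ = 1.51×8.314×259/29.5 = 110 kPa.
Polytropic n=1.52: T₂ = T₁(V₁/V₂)^(n−1) = 259×(7.30)^0.52 = 728 K; P₂ = P₁(V₁/V₂)^n = 2260 kPa.
W = (P₁V₁−P₂V₂)/(n−1) = (110×29.5−2260×4.04)/0.52 = -11300 J.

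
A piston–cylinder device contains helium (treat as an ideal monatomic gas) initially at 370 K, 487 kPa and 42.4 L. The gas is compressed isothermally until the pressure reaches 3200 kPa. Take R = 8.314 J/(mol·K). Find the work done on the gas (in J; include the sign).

n = P₁V₁/(RT₁) = 487×42.4/(8.314×370) = 6.71 mol.
Isothermal: T stays 370 K; PV = const ⇒ V₂ = 6.45 L, P₂ = 3200 kPa.
W = nRT ln(V₂/V₁) = 6.71×8.314×370×ln(0.152) = -38900 J.
Work done on the gas = −W_by = 38900 J.

38900 J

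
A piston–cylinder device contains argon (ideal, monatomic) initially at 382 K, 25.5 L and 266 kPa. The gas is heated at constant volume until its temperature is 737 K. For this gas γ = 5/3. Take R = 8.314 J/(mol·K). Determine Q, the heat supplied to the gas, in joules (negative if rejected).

9460 J

n = P₁V₁/(RT₁) = 266×25.5/(8.314×382) = 2.14 mol.
Isochoric: V stays 25.5 L; P/T = const ⇒ T₂ = 737 K, P₂ = 513 kPa.
W = 0 (no volume change).
ΔU = nCvΔT = 2.14×12.5×(737−382) = 9460 J.
Q = ΔU = 9460 J.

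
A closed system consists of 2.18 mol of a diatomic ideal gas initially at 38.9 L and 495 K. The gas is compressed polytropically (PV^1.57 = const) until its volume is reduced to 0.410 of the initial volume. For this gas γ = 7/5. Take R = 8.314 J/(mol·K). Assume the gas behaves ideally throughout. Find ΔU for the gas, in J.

14900 J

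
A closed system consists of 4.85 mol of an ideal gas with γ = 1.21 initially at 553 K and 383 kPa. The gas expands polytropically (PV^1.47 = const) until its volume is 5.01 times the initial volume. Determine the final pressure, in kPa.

V₁ = nRT₁/P₁ = 4.85×8.314×553/383 = 58.2 L.
Polytropic n=1.47: T₂ = T₁(V₁/V₂)^(n−1) = 553×(0.200)^0.47 = 259 K; P₂ = P₁(V₁/V₂)^n = 35.8 kPa.

35.8 kPa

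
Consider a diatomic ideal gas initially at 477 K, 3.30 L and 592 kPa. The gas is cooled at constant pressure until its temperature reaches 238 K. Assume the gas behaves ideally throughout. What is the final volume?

Isobaric: P stays 592 kPa; V/T = const ⇒ T₂ = 238 K, V₂ = 1.65 L.

1.65 L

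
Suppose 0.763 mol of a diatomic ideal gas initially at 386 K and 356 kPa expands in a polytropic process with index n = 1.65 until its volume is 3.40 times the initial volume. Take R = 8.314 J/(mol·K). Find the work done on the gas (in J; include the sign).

-2070 J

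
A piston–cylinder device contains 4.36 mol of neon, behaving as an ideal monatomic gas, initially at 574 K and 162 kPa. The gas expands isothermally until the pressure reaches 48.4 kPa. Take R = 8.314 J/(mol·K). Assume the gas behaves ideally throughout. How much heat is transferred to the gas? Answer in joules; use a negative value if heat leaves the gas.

25100 J

V₁ = nRT₁/P₁ = 4.36×8.314×574/162 = 128 L.
Isothermal: T stays 574 K; PV = const ⇒ V₂ = 430 L, P₂ = 48.4 kPa.
ΔU = 0 (ideal gas, T constant).
W = nRT ln(V₂/V₁) = 4.36×8.314×574×ln(3.35) = 25100 J.
Q = ΔU + W = 25100 J.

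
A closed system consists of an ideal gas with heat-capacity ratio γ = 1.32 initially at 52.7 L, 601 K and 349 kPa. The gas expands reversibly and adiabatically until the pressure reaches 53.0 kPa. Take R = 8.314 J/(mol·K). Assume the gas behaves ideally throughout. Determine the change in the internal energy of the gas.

-21100 J

n = P₁V₁/(RT₁) = 349×52.7/(8.314×601) = 3.68 mol.
Adiabatic: T₂/T₁ = (P₂/P₁)^((γ−1)/γ) ⇒ T₂ = 601×(0.152)^0.242 = 381 K; V₂ = 220 L.
For an ideal gas ΔU = nCvΔT with Cv = R/(γ−1) = 26.0 J/(mol·K).
ΔU = 3.68×26.0×(381−601) = -21100 J.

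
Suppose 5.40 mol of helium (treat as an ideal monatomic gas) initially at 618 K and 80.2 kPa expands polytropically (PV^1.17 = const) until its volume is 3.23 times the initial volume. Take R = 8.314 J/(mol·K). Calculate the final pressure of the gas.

20.3 kPa

V₁ = nRT₁/P₁ = 5.40×8.314×618/80.2 = 346 L.
Polytropic n=1.17: T₂ = T₁(V₁/V₂)^(n−1) = 618×(0.310)^0.17 = 506 K; P₂ = P₁(V₁/V₂)^n = 20.3 kPa.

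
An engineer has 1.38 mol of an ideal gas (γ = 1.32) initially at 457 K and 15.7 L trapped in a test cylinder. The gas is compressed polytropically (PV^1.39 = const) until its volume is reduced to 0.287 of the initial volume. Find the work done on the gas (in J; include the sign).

8430 J

P₁ = nRT₁/V₁ = 1.38×8.314×457/15.7 = 334 kPa.
Polytropic n=1.39: T₂ = T₁(V₁/V₂)^(n−1) = 457×(3.48)^0.39 = 744 K; P₂ = P₁(V₁/V₂)^n = 1890 kPa.
W = (P₁V₁−P₂V₂)/(n−1) = (334×15.7−1890×4.51)/0.39 = -8430 J.
Work done on the gas = −W_by = 8430 J.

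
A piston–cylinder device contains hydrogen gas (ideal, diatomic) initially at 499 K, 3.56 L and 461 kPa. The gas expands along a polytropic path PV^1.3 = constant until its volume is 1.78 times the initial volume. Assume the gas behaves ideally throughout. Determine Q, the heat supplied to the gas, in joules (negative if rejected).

n = P₁V₁/(RT₁) = 461×3.56/(8.314×499) = 0.396 mol.
Polytropic n=1.3: T₂ = T₁(V₁/V₂)^(n−1) = 499×(0.562)^0.30 = 420 K; P₂ = P₁(V₁/V₂)^n = 218 kPa.
W = (P₁V₁−P₂V₂)/(n−1) = (461×3.56−218×6.34)/0.30 = 869 J.
ΔU = nCvΔT = 0.396×20.8×(420−499) = -652 J.
Q = ΔU + W = 217 J.

217 J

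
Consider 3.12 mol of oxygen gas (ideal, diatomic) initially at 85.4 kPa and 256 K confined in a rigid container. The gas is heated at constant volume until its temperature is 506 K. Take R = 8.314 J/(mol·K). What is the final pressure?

V₁ = nRT₁/P₁ = 3.12×8.314×256/85.4 = 77.8 L.
Isochoric: V stays 77.8 L; P/T = const ⇒ T₂ = 506 K, P₂ = 169 kPa.

169 kPa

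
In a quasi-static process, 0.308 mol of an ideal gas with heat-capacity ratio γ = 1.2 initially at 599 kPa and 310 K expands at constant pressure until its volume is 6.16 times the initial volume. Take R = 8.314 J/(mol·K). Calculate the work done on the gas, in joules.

-4100 J

V₁ = nRT₁/P₁ = 0.308×8.314×310/599 = 1.33 L.
Isobaric: P stays 599 kPa; V/T = const ⇒ T₂ = 1910 K, V₂ = 8.16 L.
W = PΔV = 599×(8.16−1.33) kPa·L = 4100 J.
Work done on the gas = −W_by = -4100 J.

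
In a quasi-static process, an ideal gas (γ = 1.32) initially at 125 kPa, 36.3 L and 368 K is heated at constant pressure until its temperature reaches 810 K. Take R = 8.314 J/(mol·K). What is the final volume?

Isobaric: P stays 125 kPa; V/T = const ⇒ T₂ = 810 K, V₂ = 79.9 L.

79.9 L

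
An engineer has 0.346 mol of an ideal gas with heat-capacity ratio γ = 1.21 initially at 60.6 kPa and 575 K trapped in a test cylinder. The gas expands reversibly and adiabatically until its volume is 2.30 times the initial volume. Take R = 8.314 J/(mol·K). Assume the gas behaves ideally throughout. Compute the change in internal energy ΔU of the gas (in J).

-1260 J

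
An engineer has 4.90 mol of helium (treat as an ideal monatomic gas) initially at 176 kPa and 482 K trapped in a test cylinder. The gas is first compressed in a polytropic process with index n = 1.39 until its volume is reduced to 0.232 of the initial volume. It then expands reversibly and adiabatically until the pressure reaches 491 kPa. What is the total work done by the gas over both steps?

-21400 J

V₁ = nRT₁/P₁ = 4.90×8.314×482/176 = 112 L.
Step 1 — Polytropic n=1.39: T₂ = T₁(V₁/V₂)^(n−1) = 482×(4.31)^0.39 = 852 K; P₂ = P₁(V₁/V₂)^n = 1340 kPa.
W = (P₁V₁−P₂V₂)/(n−1) = (176×112−1340×25.9)/0.39 = -38700 J.
ΔU = nCvΔT = 4.90×12.5×(852−482) = 22600 J.
Q = ΔU + W = -16000 J.
State after step 1: P = 1340 kPa, V = 25.9 L, T = 852 K.
Step 2 — Adiabatic: T₂/T₁ = (P₂/P₁)^((γ−1)/γ) ⇒ T₂ = 852×(0.366)^0.400 = 570 K; V₂ = 47.3 L.
ΔU = nCvΔT = 4.90×12.5×(570−852) = -17200 J.
Q = 0 for an adiabatic process, so W = −ΔU = 17200 J.
Net over both steps: W = -21400 J, Q = -16000 J, ΔU = 5380 J.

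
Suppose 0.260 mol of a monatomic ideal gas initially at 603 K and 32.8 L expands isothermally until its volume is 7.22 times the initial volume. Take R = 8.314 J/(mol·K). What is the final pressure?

5.50 kPa

P₁ = nRT₁/V₁ = 0.260×8.314×603/32.8 = 39.7 kPa.
Isothermal: T stays 603 K; PV = const ⇒ V₂ = 237 L, P₂ = 5.50 kPa.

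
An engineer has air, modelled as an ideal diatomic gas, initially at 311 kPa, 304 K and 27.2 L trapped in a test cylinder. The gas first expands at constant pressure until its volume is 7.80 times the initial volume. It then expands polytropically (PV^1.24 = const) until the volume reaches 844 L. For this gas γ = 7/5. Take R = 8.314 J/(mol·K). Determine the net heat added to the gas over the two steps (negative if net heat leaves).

232000 J

n = P₁V₁/(RT₁) = 311×27.2/(8.314×304) = 3.35 mol.
Step 1 — Isobaric: P stays 311 kPa; V/T = const ⇒ T₂ = 2370 K, V₂ = 212 L.
W = PΔV = 311×(212−27.2) kPa·L = 57500 J.
ΔU = nCvΔT = 3.35×20.8×(2370−304) = 144000 J.
Q = ΔU + W = nCpΔT = 201000 J.
State after step 1: P = 311 kPa, V = 212 L, T = 2370 K.
Step 2 — Polytropic n=1.24: T₂ = T₁(V₁/V₂)^(n−1) = 2370×(0.251)^0.24 = 1700 K; P₂ = P₁(V₁/V₂)^n = 56.1 kPa.
W = (P₁V₁−P₂V₂)/(n−1) = (311×212−56.1×844)/0.24 = 77600 J.
ΔU = nCvΔT = 3.35×20.8×(1700−2370) = -46500 J.
Q = ΔU + W = 31000 J.
Net over both steps: W = 135000 J, Q = 232000 J, ΔU = 97300 J.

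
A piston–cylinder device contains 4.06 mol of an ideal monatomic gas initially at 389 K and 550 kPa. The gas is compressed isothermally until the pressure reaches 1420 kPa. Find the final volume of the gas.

9.25 L

V₁ = nRT₁/P₁ = 4.06×8.314×389/550 = 23.9 L.
Isothermal: T stays 389 K; PV = const ⇒ V₂ = 9.25 L, P₂ = 1420 kPa.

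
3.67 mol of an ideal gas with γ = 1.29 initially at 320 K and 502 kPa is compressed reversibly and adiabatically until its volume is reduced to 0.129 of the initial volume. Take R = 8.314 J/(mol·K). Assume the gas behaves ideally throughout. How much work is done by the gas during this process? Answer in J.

-27300 J

V₁ = nRT₁/P₁ = 3.67×8.314×320/502 = 19.5 L.
Adiabatic: TV^(γ−1) = const ⇒ T₂ = 320×(7.75)^0.290 = 580 K; PV^γ = const ⇒ P₂ = 7050 kPa.
ΔU = nCvΔT = 3.67×28.7×(580−320) = 27300 J.
Q = 0 for an adiabatic process, so W = −ΔU = -27300 J.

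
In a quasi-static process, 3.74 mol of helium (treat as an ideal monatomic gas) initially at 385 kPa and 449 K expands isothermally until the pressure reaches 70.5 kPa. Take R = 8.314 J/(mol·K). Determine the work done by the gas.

V₁ = nRT₁/P₁ = 3.74×8.314×449/385 = 36.3 L.
Isothermal: T stays 449 K; PV = const ⇒ V₂ = 198 L, P₂ = 70.5 kPa.
W = nRT ln(V₂/V₁) = 3.74×8.314×449×ln(5.46) = 23700 J.

23700 J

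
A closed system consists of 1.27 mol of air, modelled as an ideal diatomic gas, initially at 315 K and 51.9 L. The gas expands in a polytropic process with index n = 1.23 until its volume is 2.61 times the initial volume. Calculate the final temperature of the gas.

253 K

P₁ = nRT₁/V₁ = 1.27×8.314×315/51.9 = 64.1 kPa.
Polytropic n=1.23: T₂ = T₁(V₁/V₂)^(n−1) = 315×(0.383)^0.23 = 253 K; P₂ = P₁(V₁/V₂)^n = 19.7 kPa.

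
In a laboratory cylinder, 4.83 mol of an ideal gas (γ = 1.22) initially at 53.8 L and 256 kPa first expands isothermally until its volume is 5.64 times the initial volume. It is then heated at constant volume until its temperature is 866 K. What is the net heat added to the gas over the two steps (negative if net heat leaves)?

T₁ = P₁V₁/(nR) = 256×53.8/(4.83×8.314) = 343 K.
Step 1 — Isothermal: T stays 343 K; PV = const ⇒ V₂ = 303 L, P₂ = 45.4 kPa.
ΔU = 0 (ideal gas, T constant).
W = nRT ln(V₂/V₁) = 4.83×8.314×343×ln(5.64) = 23800 J.
Q = ΔU + W = 23800 J.
State after step 1: P = 45.4 kPa, V = 303 L, T = 343 K.
Step 2 — Isochoric: V stays 303 L; P/T = const ⇒ T₂ = 866 K, P₂ = 115 kPa.
W = 0 (no volume change).
ΔU = nCvΔT = 4.83×37.8×(866−343) = 95500 J.
Q = ΔU = 95500 J.
Net over both steps: W = 23800 J, Q = 119000 J, ΔU = 95500 J.

119000 J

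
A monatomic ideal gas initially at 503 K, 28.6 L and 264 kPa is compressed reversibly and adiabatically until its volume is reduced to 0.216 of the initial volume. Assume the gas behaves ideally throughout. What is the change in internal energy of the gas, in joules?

20100 J

n = P₁V₁/(RT₁) = 264×28.6/(8.314×503) = 1.81 mol.
Adiabatic: TV^(γ−1) = const ⇒ T₂ = 503×(4.63)^0.667 = 1400 K; PV^γ = const ⇒ P₂ = 3400 kPa.
For an ideal gas ΔU = nCvΔT with Cv = (3/2)R = 12.5 J/(mol·K).
ΔU = 1.81×12.5×(1400−503) = 20100 J.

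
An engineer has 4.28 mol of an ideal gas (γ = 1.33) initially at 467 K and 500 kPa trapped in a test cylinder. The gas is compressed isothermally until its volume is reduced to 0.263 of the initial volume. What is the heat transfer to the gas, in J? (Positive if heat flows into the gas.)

V₁ = nRT₁/P₁ = 4.28×8.314×467/500 = 33.2 L.
Isothermal: T stays 467 K; PV = const ⇒ V₂ = 8.74 L, P₂ = 1900 kPa.
ΔU = 0 (ideal gas, T constant).
W = nRT ln(V₂/V₁) = 4.28×8.314×467×ln(0.263) = -22200 J.
Q = ΔU + W = -22200 J.

-22200 J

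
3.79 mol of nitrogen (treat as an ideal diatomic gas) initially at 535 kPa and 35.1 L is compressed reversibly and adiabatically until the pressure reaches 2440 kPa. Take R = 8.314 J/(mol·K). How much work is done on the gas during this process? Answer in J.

25500 J

T₁ = P₁V₁/(nR) = 535×35.1/(3.79×8.314) = 596 K.
Adiabatic: T₂/T₁ = (P₂/P₁)^((γ−1)/γ) ⇒ T₂ = 596×(4.56)^0.286 = 919 K; V₂ = 11.9 L.
ΔU = nCvΔT = 3.79×20.8×(919−596) = 25500 J.
Q = 0 for an adiabatic process, so W = −ΔU = -25500 J.
Work done on the gas = −W_by = 25500 J.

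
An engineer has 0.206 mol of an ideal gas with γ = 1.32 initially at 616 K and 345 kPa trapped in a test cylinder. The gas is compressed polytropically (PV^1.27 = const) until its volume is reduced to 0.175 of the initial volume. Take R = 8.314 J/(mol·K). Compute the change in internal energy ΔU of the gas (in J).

1980 J

V₁ = nRT₁/P₁ = 0.206×8.314×616/345 = 3.06 L.
Polytropic n=1.27: T₂ = T₁(V₁/V₂)^(n−1) = 616×(5.71)^0.27 = 986 K; P₂ = P₁(V₁/V₂)^n = 3160 kPa.
For an ideal gas ΔU = nCvΔT with Cv = R/(γ−1) = 26.0 J/(mol·K).
ΔU = 0.206×26.0×(986−616) = 1980 J.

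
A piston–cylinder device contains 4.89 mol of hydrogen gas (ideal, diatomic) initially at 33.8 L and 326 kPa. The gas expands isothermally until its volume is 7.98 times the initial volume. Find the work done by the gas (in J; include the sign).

T₁ = P₁V₁/(nR) = 326×33.8/(4.89×8.314) = 271 K.
Isothermal: T stays 271 K; PV = const ⇒ V₂ = 270 L, P₂ = 40.9 kPa.
W = nRT ln(V₂/V₁) = 4.89×8.314×271×ln(7.98) = 22900 J.

22900 J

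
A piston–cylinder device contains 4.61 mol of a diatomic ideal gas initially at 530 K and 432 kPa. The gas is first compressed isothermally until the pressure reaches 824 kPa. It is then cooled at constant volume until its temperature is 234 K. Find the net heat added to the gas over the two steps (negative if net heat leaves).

V₁ = nRT₁/P₁ = 4.61×8.314×530/432 = 47.0 L.
Step 1 — Isothermal: T stays 530 K; PV = const ⇒ V₂ = 24.7 L, P₂ = 824 kPa.
ΔU = 0 (ideal gas, T constant).
W = nRT ln(V₂/V₁) = 4.61×8.314×530×ln(0.524) = -13100 J.
Q = ΔU + W = -13100 J.
State after step 1: P = 824 kPa, V = 24.7 L, T = 530 K.
Step 2 — Isochoric: V stays 24.7 L; P/T = const ⇒ T₂ = 234 K, P₂ = 364 kPa.
W = 0 (no volume change).
ΔU = nCvΔT = 4.61×20.8×(234−530) = -28400 J.
Q = ΔU = -28400 J.
Net over both steps: W = -13100 J, Q = -41500 J, ΔU = -28400 J.

-41500 J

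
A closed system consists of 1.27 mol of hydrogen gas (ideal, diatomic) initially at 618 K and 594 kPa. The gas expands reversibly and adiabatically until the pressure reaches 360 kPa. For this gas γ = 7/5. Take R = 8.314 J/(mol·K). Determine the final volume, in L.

V₁ = nRT₁/P₁ = 1.27×8.314×618/594 = 11.0 L.
Adiabatic: T₂/T₁ = (P₂/P₁)^((γ−1)/γ) ⇒ T₂ = 618×(0.606)^0.286 = 536 K; V₂ = 15.7 L.

15.7 L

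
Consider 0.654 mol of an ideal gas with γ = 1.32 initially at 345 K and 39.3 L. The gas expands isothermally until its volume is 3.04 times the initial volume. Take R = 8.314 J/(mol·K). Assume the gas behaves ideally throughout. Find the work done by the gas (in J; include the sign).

2090 J

P₁ = nRT₁/V₁ = 0.654×8.314×345/39.3 = 47.7 kPa.
Isothermal: T stays 345 K; PV = const ⇒ V₂ = 119 L, P₂ = 15.7 kPa.
W = nRT ln(V₂/V₁) = 0.654×8.314×345×ln(3.04) = 2090 J.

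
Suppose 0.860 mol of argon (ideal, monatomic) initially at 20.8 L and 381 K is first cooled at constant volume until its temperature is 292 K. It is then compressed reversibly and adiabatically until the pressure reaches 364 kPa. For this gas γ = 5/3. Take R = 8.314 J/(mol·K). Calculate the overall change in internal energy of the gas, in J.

1160 J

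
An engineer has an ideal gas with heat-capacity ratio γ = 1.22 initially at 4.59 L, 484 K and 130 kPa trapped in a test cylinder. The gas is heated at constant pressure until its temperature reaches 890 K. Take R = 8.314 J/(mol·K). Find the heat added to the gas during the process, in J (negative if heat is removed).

n = P₁V₁/(RT₁) = 130×4.59/(8.314×484) = 0.148 mol.
Isobaric: P stays 130 kPa; V/T = const ⇒ T₂ = 890 K, V₂ = 8.44 L.
W = PΔV = 130×(8.44−4.59) kPa·L = 501 J.
ΔU = nCvΔT = 0.148×37.8×(890−484) = 2280 J.
Q = ΔU + W = nCpΔT = 2780 J.

2780 J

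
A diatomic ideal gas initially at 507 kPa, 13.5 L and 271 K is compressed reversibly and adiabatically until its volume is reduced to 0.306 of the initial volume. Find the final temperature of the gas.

435 K

Adiabatic: TV^(γ−1) = const ⇒ T₂ = 271×(3.27)^0.400 = 435 K; PV^γ = const ⇒ P₂ = 2660 kPa.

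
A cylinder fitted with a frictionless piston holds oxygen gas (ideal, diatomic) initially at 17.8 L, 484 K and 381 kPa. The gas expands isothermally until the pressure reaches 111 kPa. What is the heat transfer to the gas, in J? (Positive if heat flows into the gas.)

8360 J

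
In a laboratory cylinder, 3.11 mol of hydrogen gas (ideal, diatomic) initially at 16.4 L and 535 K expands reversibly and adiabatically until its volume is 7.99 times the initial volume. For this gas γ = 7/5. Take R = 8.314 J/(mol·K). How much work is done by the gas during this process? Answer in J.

P₁ = nRT₁/V₁ = 3.11×8.314×535/16.4 = 843 kPa.
Adiabatic: TV^(γ−1) = const ⇒ T₂ = 535×(0.125)^0.400 = 233 K; PV^γ = const ⇒ P₂ = 46.0 kPa.
ΔU = nCvΔT = 3.11×20.8×(233−535) = -19500 J.
Q = 0 for an adiabatic process, so W = −ΔU = 19500 J.

19500 J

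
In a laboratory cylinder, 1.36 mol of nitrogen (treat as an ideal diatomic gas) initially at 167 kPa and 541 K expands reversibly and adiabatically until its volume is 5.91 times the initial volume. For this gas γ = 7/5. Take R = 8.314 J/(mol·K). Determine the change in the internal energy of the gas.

-7780 J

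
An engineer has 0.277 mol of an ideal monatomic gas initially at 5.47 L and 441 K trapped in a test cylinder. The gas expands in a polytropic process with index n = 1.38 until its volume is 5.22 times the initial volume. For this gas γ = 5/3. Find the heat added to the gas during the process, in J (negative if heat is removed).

536 J

P₁ = nRT₁/V₁ = 0.277×8.314×441/5.47 = 186 kPa.
Polytropic n=1.38: T₂ = T₁(V₁/V₂)^(n−1) = 441×(0.192)^0.38 = 235 K; P₂ = P₁(V₁/V₂)^n = 19.0 kPa.
W = (P₁V₁−P₂V₂)/(n−1) = (186×5.47−19.0×28.6)/0.38 = 1250 J.
ΔU = nCvΔT = 0.277×12.5×(235−441) = -710 J.
Q = ΔU + W = 536 J.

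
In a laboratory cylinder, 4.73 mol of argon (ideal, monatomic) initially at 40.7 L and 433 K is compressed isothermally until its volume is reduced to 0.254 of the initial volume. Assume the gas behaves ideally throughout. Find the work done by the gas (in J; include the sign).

-23300 J

P₁ = nRT₁/V₁ = 4.73×8.314×433/40.7 = 418 kPa.
Isothermal: T stays 433 K; PV = const ⇒ V₂ = 10.3 L, P₂ = 1650 kPa.
W = nRT ln(V₂/V₁) = 4.73×8.314×433×ln(0.254) = -23300 J.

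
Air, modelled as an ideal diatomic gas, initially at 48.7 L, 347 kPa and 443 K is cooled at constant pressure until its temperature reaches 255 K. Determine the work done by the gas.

n = P₁V₁/(RT₁) = 347×48.7/(8.314×443) = 4.59 mol.
Isobaric: P stays 347 kPa; V/T = const ⇒ T₂ = 255 K, V₂ = 28.0 L.
W = PΔV = 347×(28.0−48.7) kPa·L = -7170 J.

-7170 J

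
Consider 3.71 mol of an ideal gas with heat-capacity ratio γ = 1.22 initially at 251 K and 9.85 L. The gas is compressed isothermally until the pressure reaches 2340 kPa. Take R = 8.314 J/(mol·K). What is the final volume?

P₁ = nRT₁/V₁ = 3.71×8.314×251/9.85 = 786 kPa.
Isothermal: T stays 251 K; PV = const ⇒ V₂ = 3.31 L, P₂ = 2340 kPa.

3.31 L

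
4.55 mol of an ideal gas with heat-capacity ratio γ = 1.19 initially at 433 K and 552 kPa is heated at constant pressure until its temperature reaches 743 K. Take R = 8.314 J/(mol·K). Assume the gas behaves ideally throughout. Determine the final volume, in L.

50.9 L

V₁ = nRT₁/P₁ = 4.55×8.314×433/552 = 29.7 L.
Isobaric: P stays 552 kPa; V/T = const ⇒ T₂ = 743 K, V₂ = 50.9 L.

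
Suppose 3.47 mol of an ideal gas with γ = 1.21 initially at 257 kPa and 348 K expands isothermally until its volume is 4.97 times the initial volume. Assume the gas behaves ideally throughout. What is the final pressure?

51.7 kPa

V₁ = nRT₁/P₁ = 3.47×8.314×348/257 = 39.1 L.
Isothermal: T stays 348 K; PV = const ⇒ V₂ = 194 L, P₂ = 51.7 kPa.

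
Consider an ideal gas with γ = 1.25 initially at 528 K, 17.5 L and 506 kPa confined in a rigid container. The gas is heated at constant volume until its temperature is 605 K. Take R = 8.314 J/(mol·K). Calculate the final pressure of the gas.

580 kPa

Isochoric: V stays 17.5 L; P/T = const ⇒ T₂ = 605 K, P₂ = 580 kPa.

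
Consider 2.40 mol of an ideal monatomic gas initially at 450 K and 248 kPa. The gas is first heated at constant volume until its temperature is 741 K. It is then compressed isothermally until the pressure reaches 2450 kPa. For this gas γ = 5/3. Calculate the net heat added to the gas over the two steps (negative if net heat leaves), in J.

-17800 J

V₁ = nRT₁/P₁ = 2.40×8.314×450/248 = 36.2 L.
Step 1 — Isochoric: V stays 36.2 L; P/T = const ⇒ T₂ = 741 K, P₂ = 408 kPa.
W = 0 (no volume change).
ΔU = nCvΔT = 2.40×12.5×(741−450) = 8710 J.
Q = ΔU = 8710 J.
State after step 1: P = 408 kPa, V = 36.2 L, T = 741 K.
Step 2 — Isothermal: T stays 741 K; PV = const ⇒ V₂ = 6.03 L, P₂ = 2450 kPa.
ΔU = 0 (ideal gas, T constant).
W = nRT ln(V₂/V₁) = 2.40×8.314×741×ln(0.167) = -26500 J.
Q = ΔU + W = -26500 J.
Net over both steps: W = -26500 J, Q = -17800 J, ΔU = 8710 J.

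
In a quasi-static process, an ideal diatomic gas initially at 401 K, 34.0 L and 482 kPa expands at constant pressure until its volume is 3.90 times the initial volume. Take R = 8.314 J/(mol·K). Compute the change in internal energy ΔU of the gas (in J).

119000 J

n = P₁V₁/(RT₁) = 482×34.0/(8.314×401) = 4.92 mol.
Isobaric: P stays 482 kPa; V/T = const ⇒ T₂ = 1560 K, V₂ = 133 L.
For an ideal gas ΔU = nCvΔT with Cv = (5/2)R = 20.8 J/(mol·K).
ΔU = 4.92×20.8×(1560−401) = 119000 J.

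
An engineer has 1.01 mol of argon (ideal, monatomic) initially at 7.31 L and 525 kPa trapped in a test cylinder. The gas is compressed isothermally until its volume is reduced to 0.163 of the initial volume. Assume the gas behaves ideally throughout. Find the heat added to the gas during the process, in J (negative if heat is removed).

T₁ = P₁V₁/(nR) = 525×7.31/(1.01×8.314) = 457 K.
Isothermal: T stays 457 K; PV = const ⇒ V₂ = 1.19 L, P₂ = 3220 kPa.
ΔU = 0 (ideal gas, T constant).
W = nRT ln(V₂/V₁) = 1.01×8.314×457×ln(0.163) = -6960 J.
Q = ΔU + W = -6960 J.

-6960 J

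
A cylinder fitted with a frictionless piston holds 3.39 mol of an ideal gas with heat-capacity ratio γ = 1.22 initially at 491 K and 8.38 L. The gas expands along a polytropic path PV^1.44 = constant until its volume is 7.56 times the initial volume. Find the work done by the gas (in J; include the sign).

18500 J

P₁ = nRT₁/V₁ = 3.39×8.314×491/8.38 = 1650 kPa.
Polytropic n=1.44: T₂ = T₁(V₁/V₂)^(n−1) = 491×(0.132)^0.44 = 202 K; P₂ = P₁(V₁/V₂)^n = 89.7 kPa.
W = (P₁V₁−P₂V₂)/(n−1) = (1650×8.38−89.7×63.4)/0.44 = 18500 J.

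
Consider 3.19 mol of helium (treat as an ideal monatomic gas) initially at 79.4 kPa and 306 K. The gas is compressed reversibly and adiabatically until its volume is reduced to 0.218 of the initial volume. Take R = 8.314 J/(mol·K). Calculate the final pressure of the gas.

1010 kPa

V₁ = nRT₁/P₁ = 3.19×8.314×306/79.4 = 102 L.
Adiabatic: TV^(γ−1) = const ⇒ T₂ = 306×(4.59)^0.667 = 845 K; PV^γ = const ⇒ P₂ = 1010 kPa.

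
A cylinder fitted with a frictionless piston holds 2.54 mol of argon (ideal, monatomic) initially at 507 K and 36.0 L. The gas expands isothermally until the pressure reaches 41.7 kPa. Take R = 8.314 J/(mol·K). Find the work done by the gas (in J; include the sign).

21000 J

P₁ = nRT₁/V₁ = 2.54×8.314×507/36.0 = 297 kPa.
Isothermal: T stays 507 K; PV = const ⇒ V₂ = 257 L, P₂ = 41.7 kPa.
W = nRT ln(V₂/V₁) = 2.54×8.314×507×ln(7.13) = 21000 J.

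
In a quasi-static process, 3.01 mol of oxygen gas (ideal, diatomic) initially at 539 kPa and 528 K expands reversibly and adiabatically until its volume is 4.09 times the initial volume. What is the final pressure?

75.0 kPa

V₁ = nRT₁/P₁ = 3.01×8.314×528/539 = 24.5 L.
Adiabatic: TV^(γ−1) = const ⇒ T₂ = 528×(0.244)^0.400 = 301 K; PV^γ = const ⇒ P₂ = 75.0 kPa.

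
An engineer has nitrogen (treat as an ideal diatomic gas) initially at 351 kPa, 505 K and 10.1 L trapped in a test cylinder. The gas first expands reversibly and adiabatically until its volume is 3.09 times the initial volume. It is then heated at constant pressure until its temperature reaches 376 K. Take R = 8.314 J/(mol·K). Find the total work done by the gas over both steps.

n = P₁V₁/(RT₁) = 351×10.1/(8.314×505) = 0.844 mol.
Step 1 — Adiabatic: TV^(γ−1) = const ⇒ T₂ = 505×(0.324)^0.400 = 322 K; PV^γ = const ⇒ P₂ = 72.3 kPa.
ΔU = nCvΔT = 0.844×20.8×(322−505) = -3220 J.
Q = 0 for an adiabatic process, so W = −ΔU = 3220 J.
State after step 1: P = 72.3 kPa, V = 31.2 L, T = 322 K.
Step 2 — Isobaric: P stays 72.3 kPa; V/T = const ⇒ T₂ = 376 K, V₂ = 36.5 L.
W = PΔV = 72.3×(36.5−31.2) kPa·L = 382 J.
ΔU = nCvΔT = 0.844×20.8×(376−322) = 955 J.
Q = ΔU + W = nCpΔT = 1340 J.
Net over both steps: W = 3600 J, Q = 1340 J, ΔU = -2260 J.

3600 J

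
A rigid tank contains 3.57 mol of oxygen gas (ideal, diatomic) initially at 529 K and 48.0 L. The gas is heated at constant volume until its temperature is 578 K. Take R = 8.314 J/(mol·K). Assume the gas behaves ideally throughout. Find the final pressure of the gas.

P₁ = nRT₁/V₁ = 3.57×8.314×529/48.0 = 327 kPa.
Isochoric: V stays 48.0 L; P/T = const ⇒ T₂ = 578 K, P₂ = 357 kPa.

357 kPa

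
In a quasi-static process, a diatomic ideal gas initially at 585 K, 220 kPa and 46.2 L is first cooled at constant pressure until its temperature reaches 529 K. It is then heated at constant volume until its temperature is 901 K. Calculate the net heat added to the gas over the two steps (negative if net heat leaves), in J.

n = P₁V₁/(RT₁) = 220×46.2/(8.314×585) = 2.09 mol.
Step 1 — Isobaric: P stays 220 kPa; V/T = const ⇒ T₂ = 529 K, V₂ = 41.8 L.
W = PΔV = 220×(41.8−46.2) kPa·L = -973 J.
ΔU = nCvΔT = 2.09×20.8×(529−585) = -2430 J.
Q = ΔU + W = nCpΔT = -3410 J.
State after step 1: P = 220 kPa, V = 41.8 L, T = 529 K.
Step 2 — Isochoric: V stays 41.8 L; P/T = const ⇒ T₂ = 901 K, P₂ = 375 kPa.
W = 0 (no volume change).
ΔU = nCvΔT = 2.09×20.8×(901−529) = 16200 J.
Q = ΔU = 16200 J.
Net over both steps: W = -973 J, Q = 12800 J, ΔU = 13700 J.

12800 J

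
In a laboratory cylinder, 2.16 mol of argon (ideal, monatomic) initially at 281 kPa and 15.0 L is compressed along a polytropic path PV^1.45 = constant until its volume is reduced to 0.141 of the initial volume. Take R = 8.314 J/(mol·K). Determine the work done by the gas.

-13300 J

T₁ = P₁V₁/(nR) = 281×15.0/(2.16×8.314) = 235 K.
Polytropic n=1.45: T₂ = T₁(V₁/V₂)^(n−1) = 235×(7.09)^0.45 = 567 K; P₂ = P₁(V₁/V₂)^n = 4810 kPa.
W = (P₁V₁−P₂V₂)/(n−1) = (281×15.0−4810×2.11)/0.45 = -13300 J.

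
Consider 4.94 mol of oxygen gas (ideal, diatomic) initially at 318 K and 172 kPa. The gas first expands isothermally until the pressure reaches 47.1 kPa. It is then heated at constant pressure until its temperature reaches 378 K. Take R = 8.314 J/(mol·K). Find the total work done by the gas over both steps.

19400 J

V₁ = nRT₁/P₁ = 4.94×8.314×318/172 = 75.9 L.
Step 1 — Isothermal: T stays 318 K; PV = const ⇒ V₂ = 277 L, P₂ = 47.1 kPa.
ΔU = 0 (ideal gas, T constant).
W = nRT ln(V₂/V₁) = 4.94×8.314×318×ln(3.65) = 16900 J.
Q = ΔU + W = 16900 J.
State after step 1: P = 47.1 kPa, V = 277 L, T = 318 K.
Step 2 — Isobaric: P stays 47.1 kPa; V/T = const ⇒ T₂ = 378 K, V₂ = 330 L.
W = PΔV = 47.1×(330−277) kPa·L = 2460 J.
ΔU = nCvΔT = 4.94×20.8×(378−318) = 6160 J.
Q = ΔU + W = nCpΔT = 8620 J.
Net over both steps: W = 19400 J, Q = 25500 J, ΔU = 6160 J.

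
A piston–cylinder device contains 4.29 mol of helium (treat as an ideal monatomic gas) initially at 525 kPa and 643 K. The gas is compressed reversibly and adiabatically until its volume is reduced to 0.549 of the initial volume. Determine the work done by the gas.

-16900 J

V₁ = nRT₁/P₁ = 4.29×8.314×643/525 = 43.7 L.
Adiabatic: TV^(γ−1) = const ⇒ T₂ = 643×(1.82)^0.667 = 959 K; PV^γ = const ⇒ P₂ = 1430 kPa.
ΔU = nCvΔT = 4.29×12.5×(959−643) = 16900 J.
Q = 0 for an adiabatic process, so W = −ΔU = -16900 J.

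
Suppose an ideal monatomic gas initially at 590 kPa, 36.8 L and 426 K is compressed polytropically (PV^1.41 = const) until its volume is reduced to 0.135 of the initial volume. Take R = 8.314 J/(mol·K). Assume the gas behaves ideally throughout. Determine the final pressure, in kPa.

Polytropic n=1.41: T₂ = T₁(V₁/V₂)^(n−1) = 426×(7.41)^0.41 = 968 K; P₂ = P₁(V₁/V₂)^n = 9930 kPa.

9930 kPa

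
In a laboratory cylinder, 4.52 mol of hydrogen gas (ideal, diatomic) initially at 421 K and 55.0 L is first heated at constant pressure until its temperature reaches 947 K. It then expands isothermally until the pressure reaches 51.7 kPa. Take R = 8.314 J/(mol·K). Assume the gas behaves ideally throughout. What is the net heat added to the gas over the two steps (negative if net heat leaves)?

130000 J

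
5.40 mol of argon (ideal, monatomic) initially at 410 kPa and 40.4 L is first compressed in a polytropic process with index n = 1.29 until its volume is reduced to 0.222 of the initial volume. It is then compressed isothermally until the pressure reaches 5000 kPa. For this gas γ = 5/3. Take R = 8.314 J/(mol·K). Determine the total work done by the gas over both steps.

-45600 J

T₁ = P₁V₁/(nR) = 410×40.4/(5.40×8.314) = 369 K.
Step 1 — Polytropic n=1.29: T₂ = T₁(V₁/V₂)^(n−1) = 369×(4.50)^0.29 = 571 K; P₂ = P₁(V₁/V₂)^n = 2860 kPa.
W = (P₁V₁−P₂V₂)/(n−1) = (410×40.4−2860×8.97)/0.29 = -31300 J.
ΔU = nCvΔT = 5.40×12.5×(571−369) = 13600 J.
Q = ΔU + W = -17700 J.
State after step 1: P = 2860 kPa, V = 8.97 L, T = 571 K.
Step 2 — Isothermal: T stays 571 K; PV = const ⇒ V₂ = 5.13 L, P₂ = 5000 kPa.
ΔU = 0 (ideal gas, T constant).
W = nRT ln(V₂/V₁) = 5.40×8.314×571×ln(0.572) = -14300 J.
Q = ΔU + W = -14300 J.
Net over both steps: W = -45600 J, Q = -32000 J, ΔU = 13600 J.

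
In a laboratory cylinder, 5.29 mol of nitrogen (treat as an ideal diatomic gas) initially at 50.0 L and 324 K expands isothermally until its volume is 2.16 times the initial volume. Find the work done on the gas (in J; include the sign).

-11000 J

P₁ = nRT₁/V₁ = 5.29×8.314×324/50.0 = 285 kPa.
Isothermal: T stays 324 K; PV = const ⇒ V₂ = 108 L, P₂ = 132 kPa.
W = nRT ln(V₂/V₁) = 5.29×8.314×324×ln(2.16) = 11000 J.
Work done on the gas = −W_by = -11000 J.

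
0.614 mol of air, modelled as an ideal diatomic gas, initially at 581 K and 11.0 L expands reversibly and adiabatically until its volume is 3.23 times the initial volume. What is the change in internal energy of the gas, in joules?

P₁ = nRT₁/V₁ = 0.614×8.314×581/11.0 = 270 kPa.
Adiabatic: TV^(γ−1) = const ⇒ T₂ = 581×(0.310)^0.400 = 363 K; PV^γ = const ⇒ P₂ = 52.2 kPa.
For an ideal gas ΔU = nCvΔT with Cv = (5/2)R = 20.8 J/(mol·K).
ΔU = 0.614×20.8×(363−581) = -2780 J.

-2780 J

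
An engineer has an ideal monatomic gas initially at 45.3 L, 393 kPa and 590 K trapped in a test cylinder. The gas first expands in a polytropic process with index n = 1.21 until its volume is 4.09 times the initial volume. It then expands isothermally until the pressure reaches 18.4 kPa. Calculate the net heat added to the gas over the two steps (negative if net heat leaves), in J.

n = P₁V₁/(RT₁) = 393×45.3/(8.314×590) = 3.63 mol.
Step 1 — Polytropic n=1.21: T₂ = T₁(V₁/V₂)^(n−1) = 590×(0.244)^0.21 = 439 K; P₂ = P₁(V₁/V₂)^n = 71.5 kPa.
W = (P₁V₁−P₂V₂)/(n−1) = (393×45.3−71.5×185)/0.21 = 21700 J.
ΔU = nCvΔT = 3.63×12.5×(439−590) = -6840 J.
Q = ΔU + W = 14900 J.
State after step 1: P = 71.5 kPa, V = 185 L, T = 439 K.
Step 2 — Isothermal: T stays 439 K; PV = const ⇒ V₂ = 720 L, P₂ = 18.4 kPa.
ΔU = 0 (ideal gas, T constant).
W = nRT ln(V₂/V₁) = 3.63×8.314×439×ln(3.88) = 18000 J.
Q = ΔU + W = 18000 J.
Net over both steps: W = 39700 J, Q = 32800 J, ΔU = -6840 J.

32800 J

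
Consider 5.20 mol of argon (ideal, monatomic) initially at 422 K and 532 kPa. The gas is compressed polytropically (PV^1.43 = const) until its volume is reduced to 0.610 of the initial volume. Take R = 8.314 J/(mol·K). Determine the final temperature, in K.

V₁ = nRT₁/P₁ = 5.20×8.314×422/532 = 34.3 L.
Polytropic n=1.43: T₂ = T₁(V₁/V₂)^(n−1) = 422×(1.64)^0.43 = 522 K; P₂ = P₁(V₁/V₂)^n = 1080 kPa.

522 K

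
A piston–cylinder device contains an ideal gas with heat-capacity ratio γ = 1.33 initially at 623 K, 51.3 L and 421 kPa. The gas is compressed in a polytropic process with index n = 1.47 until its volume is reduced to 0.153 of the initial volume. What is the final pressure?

Polytropic n=1.47: T₂ = T₁(V₁/V₂)^(n−1) = 623×(6.54)^0.47 = 1510 K; P₂ = P₁(V₁/V₂)^n = 6650 kPa.

6650 kPa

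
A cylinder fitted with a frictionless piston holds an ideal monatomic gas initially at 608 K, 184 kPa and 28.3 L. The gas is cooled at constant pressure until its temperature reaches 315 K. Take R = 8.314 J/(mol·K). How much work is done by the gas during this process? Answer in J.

n = P₁V₁/(RT₁) = 184×28.3/(8.314×608) = 1.03 mol.
Isobaric: P stays 184 kPa; V/T = const ⇒ T₂ = 315 K, V₂ = 14.7 L.
W = PΔV = 184×(14.7−28.3) kPa·L = -2510 J.

-2510 J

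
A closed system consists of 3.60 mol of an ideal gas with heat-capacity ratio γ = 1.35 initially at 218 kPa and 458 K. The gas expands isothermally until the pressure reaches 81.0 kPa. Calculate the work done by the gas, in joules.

13600 J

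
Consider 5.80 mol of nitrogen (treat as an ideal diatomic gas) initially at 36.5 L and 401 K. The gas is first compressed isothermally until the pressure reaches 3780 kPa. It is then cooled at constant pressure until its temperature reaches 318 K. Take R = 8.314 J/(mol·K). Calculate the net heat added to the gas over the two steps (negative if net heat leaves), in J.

-52000 J

P₁ = nRT₁/V₁ = 5.80×8.314×401/36.5 = 530 kPa.
Step 1 — Isothermal: T stays 401 K; PV = const ⇒ V₂ = 5.12 L, P₂ = 3780 kPa.
ΔU = 0 (ideal gas, T constant).
W = nRT ln(V₂/V₁) = 5.80×8.314×401×ln(0.140) = -38000 J.
Q = ΔU + W = -38000 J.
State after step 1: P = 3780 kPa, V = 5.12 L, T = 401 K.
Step 2 — Isobaric: P stays 3780 kPa; V/T = const ⇒ T₂ = 318 K, V₂ = 4.06 L.
W = PΔV = 3780×(4.06−5.12) kPa·L = -4000 J.
ΔU = nCvΔT = 5.80×20.8×(318−401) = -10000 J.
Q = ΔU + W = nCpΔT = -14000 J.
Net over both steps: W = -42000 J, Q = -52000 J, ΔU = -10000 J.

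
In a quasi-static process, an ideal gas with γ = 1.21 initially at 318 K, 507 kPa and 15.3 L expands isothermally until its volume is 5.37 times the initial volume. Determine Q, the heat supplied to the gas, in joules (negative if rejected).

n = P₁V₁/(RT₁) = 507×15.3/(8.314×318) = 2.93 mol.
Isothermal: T stays 318 K; PV = const ⇒ V₂ = 82.2 L, P₂ = 94.4 kPa.
ΔU = 0 (ideal gas, T constant).
W = nRT ln(V₂/V₁) = 2.93×8.314×318×ln(5.37) = 13000 J.
Q = ΔU + W = 13000 J.

13000 J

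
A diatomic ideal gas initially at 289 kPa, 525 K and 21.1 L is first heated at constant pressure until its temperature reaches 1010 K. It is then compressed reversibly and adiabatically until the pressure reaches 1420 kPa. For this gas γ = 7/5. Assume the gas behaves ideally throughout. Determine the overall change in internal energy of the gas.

31000 J

n = P₁V₁/(RT₁) = 289×21.1/(8.314×525) = 1.40 mol.
Step 1 — Isobaric: P stays 289 kPa; V/T = const ⇒ T₂ = 1010 K, V₂ = 40.6 L.
W = PΔV = 289×(40.6−21.1) kPa·L = 5630 J.
ΔU = nCvΔT = 1.40×20.8×(1010−525) = 14100 J.
Q = ΔU + W = nCpΔT = 19700 J.
State after step 1: P = 289 kPa, V = 40.6 L, T = 1010 K.
Step 2 — Adiabatic: T₂/T₁ = (P₂/P₁)^((γ−1)/γ) ⇒ T₂ = 1010×(4.91)^0.286 = 1590 K; V₂ = 13.0 L.
ΔU = nCvΔT = 1.40×20.8×(1590−1010) = 16900 J.
Q = 0 for an adiabatic process, so W = −ΔU = -16900 J.
Net over both steps: W = -11300 J, Q = 19700 J, ΔU = 31000 J.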